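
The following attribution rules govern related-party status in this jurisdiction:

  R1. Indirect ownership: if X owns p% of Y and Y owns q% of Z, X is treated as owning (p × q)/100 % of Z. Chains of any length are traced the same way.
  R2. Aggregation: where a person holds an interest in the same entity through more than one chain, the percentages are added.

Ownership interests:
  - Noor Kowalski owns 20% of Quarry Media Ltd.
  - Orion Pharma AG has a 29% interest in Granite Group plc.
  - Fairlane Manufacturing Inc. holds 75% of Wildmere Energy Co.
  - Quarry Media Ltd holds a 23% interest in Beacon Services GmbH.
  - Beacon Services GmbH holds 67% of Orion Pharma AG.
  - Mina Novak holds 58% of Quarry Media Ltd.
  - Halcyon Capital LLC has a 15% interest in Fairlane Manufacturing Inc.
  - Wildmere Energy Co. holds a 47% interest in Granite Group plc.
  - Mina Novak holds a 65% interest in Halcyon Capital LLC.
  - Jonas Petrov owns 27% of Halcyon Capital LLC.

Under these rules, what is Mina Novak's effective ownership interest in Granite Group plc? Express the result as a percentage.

6.028837%

Chain via Halcyon Capital LLC → Fairlane Manufacturing Inc. → Wildmere Energy Co. (R1): 65% × 15% × 75% × 47% = 3.436875% of Granite Group plc.
Chain via Quarry Media Ltd → Beacon Services GmbH → Orion Pharma AG (R1): 58% × 23% × 67% × 29% = 2.591962% of Granite Group plc.
Aggregating (R2): 3.436875% + 2.591962% = 6.028837%.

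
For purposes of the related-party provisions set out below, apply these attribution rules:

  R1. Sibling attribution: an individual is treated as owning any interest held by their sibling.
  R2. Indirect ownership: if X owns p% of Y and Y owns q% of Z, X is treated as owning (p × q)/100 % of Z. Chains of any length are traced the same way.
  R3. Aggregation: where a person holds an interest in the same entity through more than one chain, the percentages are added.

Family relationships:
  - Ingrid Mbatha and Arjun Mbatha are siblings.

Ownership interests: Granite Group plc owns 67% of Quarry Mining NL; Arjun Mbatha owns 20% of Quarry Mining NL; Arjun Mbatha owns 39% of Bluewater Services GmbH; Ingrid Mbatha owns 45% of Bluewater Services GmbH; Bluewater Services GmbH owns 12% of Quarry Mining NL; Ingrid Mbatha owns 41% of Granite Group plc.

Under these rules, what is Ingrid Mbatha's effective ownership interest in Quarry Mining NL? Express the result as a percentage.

57.55%

By sibling attribution (R1), Ingrid Mbatha is treated as also owning Arjun Mbatha's interest in Bluewater Services GmbH, giving 45% + 39% = 84%.
By sibling attribution (R1), Ingrid Mbatha is treated as owning Arjun Mbatha's 20% interest in Quarry Mining NL.
Chain via Granite Group plc (R2): 41% × 67% = 27.47% of Quarry Mining NL.
Chain via Bluewater Services GmbH (R2): 84% × 12% = 10.08% of Quarry Mining NL.
Direct interest in Quarry Mining NL: 20%.
Aggregating (R3): 27.47% + 10.08% + 20% = 57.55%.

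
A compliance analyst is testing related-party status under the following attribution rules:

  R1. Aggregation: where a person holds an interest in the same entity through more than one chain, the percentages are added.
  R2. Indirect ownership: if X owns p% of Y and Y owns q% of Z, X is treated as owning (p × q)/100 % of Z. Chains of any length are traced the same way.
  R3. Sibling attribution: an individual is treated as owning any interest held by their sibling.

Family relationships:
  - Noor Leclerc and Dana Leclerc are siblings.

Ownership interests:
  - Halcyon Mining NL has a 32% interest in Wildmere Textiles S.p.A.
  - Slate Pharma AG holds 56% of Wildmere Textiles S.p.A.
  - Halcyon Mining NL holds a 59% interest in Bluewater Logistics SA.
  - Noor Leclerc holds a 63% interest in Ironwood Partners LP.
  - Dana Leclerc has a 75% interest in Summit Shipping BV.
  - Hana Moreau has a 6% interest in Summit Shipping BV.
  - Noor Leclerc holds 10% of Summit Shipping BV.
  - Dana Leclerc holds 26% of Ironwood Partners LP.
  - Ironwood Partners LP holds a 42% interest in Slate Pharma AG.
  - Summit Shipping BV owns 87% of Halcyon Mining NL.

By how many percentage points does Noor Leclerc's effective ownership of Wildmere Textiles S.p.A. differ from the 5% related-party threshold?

39.5968

By sibling attribution (R3), Noor Leclerc is treated as also owning Dana Leclerc's interest in Ironwood Partners LP, giving 63% + 26% = 89%.
By sibling attribution (R3), Noor Leclerc is treated as also owning Dana Leclerc's interest in Summit Shipping BV, giving 10% + 75% = 85%.
Chain via Ironwood Partners LP → Slate Pharma AG (R2): 89% × 42% × 56% = 20.9328% of Wildmere Textiles S.p.A.
Chain via Summit Shipping BV → Halcyon Mining NL (R2): 85% × 87% × 32% = 23.664% of Wildmere Textiles S.p.A.
Aggregating (R1): 20.9328% + 23.664% = 44.5968%.
44.5968% exceeds the 5% threshold by 39.5968 percentage points.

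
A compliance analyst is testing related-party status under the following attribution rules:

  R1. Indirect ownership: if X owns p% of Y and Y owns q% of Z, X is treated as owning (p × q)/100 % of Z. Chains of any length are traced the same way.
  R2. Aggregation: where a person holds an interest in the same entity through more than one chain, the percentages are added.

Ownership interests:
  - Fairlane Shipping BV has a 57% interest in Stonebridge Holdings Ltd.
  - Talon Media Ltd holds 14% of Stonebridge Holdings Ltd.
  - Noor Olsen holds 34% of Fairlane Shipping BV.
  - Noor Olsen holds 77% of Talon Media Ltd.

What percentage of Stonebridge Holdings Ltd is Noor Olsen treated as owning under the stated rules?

Chain via Talon Media Ltd (R1): 77% × 14% = 10.78% of Stonebridge Holdings Ltd.
Chain via Fairlane Shipping BV (R1): 34% × 57% = 19.38% of Stonebridge Holdings Ltd.
Aggregating (R2): 10.78% + 19.38% = 30.16%.

30.16%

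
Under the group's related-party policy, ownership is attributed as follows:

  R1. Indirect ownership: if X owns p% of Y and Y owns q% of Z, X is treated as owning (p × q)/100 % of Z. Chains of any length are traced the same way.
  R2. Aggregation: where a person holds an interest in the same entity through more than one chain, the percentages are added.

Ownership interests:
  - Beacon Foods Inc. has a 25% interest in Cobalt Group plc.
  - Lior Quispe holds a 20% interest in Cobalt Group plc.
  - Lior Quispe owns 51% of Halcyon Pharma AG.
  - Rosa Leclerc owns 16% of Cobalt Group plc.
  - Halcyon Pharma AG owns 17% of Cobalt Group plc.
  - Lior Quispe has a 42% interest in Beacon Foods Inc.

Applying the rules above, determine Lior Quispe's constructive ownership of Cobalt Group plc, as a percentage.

Chain via Beacon Foods Inc. (R1): 42% × 25% = 10.5% of Cobalt Group plc.
Chain via Halcyon Pharma AG (R1): 51% × 17% = 8.67% of Cobalt Group plc.
Direct interest in Cobalt Group plc: 20%.
Aggregating (R2): 10.5% + 8.67% + 20% = 39.17%.

39.17%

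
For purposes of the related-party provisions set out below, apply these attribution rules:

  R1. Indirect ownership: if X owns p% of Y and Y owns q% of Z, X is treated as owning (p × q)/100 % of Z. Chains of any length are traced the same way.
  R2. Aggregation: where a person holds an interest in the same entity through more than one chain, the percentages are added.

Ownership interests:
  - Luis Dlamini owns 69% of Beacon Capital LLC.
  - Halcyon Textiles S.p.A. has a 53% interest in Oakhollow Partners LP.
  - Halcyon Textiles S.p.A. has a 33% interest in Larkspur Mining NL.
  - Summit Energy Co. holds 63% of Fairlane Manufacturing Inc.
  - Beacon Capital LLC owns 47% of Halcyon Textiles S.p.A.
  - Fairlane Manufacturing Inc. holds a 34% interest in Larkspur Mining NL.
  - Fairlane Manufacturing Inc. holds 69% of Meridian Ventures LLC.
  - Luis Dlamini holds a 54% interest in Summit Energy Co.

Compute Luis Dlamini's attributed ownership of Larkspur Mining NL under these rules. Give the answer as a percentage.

Chain via Beacon Capital LLC → Halcyon Textiles S.p.A. (R1): 69% × 47% × 33% = 10.7019% of Larkspur Mining NL.
Chain via Summit Energy Co. → Fairlane Manufacturing Inc. (R1): 54% × 63% × 34% = 11.5668% of Larkspur Mining NL.
Aggregating (R2): 10.7019% + 11.5668% = 22.2687%.

22.2687%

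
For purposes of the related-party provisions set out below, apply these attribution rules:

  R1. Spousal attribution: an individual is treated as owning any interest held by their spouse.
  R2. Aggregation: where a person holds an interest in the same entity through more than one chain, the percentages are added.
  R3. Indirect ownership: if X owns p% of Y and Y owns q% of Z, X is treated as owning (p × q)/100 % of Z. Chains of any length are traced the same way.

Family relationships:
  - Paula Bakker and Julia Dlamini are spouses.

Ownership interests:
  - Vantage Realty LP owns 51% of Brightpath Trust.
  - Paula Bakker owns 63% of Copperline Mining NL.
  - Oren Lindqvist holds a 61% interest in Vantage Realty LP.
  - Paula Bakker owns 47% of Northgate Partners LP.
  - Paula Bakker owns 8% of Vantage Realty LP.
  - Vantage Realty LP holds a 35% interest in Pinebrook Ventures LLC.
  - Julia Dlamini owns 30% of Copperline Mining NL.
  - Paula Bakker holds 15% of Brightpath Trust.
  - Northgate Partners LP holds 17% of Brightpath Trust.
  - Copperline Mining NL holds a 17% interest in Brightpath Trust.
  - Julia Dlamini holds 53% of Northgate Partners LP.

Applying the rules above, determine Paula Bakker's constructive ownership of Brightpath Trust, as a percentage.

51.89%

By spousal attribution (R1), Paula Bakker is treated as also owning Julia Dlamini's interest in Copperline Mining NL, giving 63% + 30% = 93%.
By spousal attribution (R1), Paula Bakker is treated as also owning Julia Dlamini's interest in Northgate Partners LP, giving 47% + 53% = 100%.
Chain via Copperline Mining NL (R3): 93% × 17% = 15.81% of Brightpath Trust.
Chain via Northgate Partners LP (R3): 100% × 17% = 17% of Brightpath Trust.
Chain via Vantage Realty LP (R3): 8% × 51% = 4.08% of Brightpath Trust.
Direct interest in Brightpath Trust: 15%.
Aggregating (R2): 15.81% + 17% + 4.08% + 15% = 51.89%.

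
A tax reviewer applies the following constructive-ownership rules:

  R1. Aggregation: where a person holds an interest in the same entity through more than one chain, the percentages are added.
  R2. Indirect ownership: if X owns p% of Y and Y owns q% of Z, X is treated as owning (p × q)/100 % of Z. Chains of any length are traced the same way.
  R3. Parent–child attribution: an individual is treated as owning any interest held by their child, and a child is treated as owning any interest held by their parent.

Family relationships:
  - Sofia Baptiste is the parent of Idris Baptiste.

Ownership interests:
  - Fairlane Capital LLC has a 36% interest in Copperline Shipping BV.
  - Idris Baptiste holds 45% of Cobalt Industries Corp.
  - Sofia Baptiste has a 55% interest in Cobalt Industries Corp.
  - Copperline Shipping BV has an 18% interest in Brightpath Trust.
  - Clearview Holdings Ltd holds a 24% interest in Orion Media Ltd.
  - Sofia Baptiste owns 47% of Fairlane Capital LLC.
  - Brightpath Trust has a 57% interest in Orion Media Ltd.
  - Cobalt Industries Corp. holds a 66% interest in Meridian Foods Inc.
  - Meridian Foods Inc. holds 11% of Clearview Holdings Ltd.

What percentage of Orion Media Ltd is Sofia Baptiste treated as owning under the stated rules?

3.478392%

By parent–child attribution (R3), Sofia Baptiste is treated as also owning Idris Baptiste's interest in Cobalt Industries Corp, giving 55% + 45% = 100%.
Chain via Fairlane Capital LLC → Copperline Shipping BV → Brightpath Trust (R2): 47% × 36% × 18% × 57% = 1.735992% of Orion Media Ltd.
Chain via Cobalt Industries Corp. → Meridian Foods Inc. → Clearview Holdings Ltd (R2): 100% × 66% × 11% × 24% = 1.7424% of Orion Media Ltd.
Aggregating (R1): 1.735992% + 1.7424% = 3.478392%.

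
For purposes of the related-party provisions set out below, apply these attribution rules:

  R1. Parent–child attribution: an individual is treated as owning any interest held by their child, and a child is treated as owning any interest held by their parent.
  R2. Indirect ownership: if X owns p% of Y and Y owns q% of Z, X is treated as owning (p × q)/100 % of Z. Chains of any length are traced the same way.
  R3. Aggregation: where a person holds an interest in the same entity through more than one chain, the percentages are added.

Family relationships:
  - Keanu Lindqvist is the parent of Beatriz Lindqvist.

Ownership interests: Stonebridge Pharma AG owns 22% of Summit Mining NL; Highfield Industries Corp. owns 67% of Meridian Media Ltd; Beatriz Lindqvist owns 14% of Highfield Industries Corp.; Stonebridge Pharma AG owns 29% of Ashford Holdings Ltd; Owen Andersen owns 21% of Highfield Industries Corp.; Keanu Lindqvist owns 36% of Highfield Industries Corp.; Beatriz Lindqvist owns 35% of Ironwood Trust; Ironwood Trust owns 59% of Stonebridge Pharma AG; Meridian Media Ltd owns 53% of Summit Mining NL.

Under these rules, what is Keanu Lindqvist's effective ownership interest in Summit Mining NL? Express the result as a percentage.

By parent–child attribution (R1), Keanu Lindqvist is treated as also owning Beatriz Lindqvist's interest in Highfield Industries Corp, giving 36% + 14% = 50%.
By parent–child attribution (R1), Keanu Lindqvist is treated as owning Beatriz Lindqvist's 35% interest in Ironwood Trust.
Chain via Highfield Industries Corp. → Meridian Media Ltd (R2): 50% × 67% × 53% = 17.755% of Summit Mining NL.
Chain via Ironwood Trust → Stonebridge Pharma AG (R2): 35% × 59% × 22% = 4.543% of Summit Mining NL.
Aggregating (R3): 17.755% + 4.543% = 22.298%.

22.298%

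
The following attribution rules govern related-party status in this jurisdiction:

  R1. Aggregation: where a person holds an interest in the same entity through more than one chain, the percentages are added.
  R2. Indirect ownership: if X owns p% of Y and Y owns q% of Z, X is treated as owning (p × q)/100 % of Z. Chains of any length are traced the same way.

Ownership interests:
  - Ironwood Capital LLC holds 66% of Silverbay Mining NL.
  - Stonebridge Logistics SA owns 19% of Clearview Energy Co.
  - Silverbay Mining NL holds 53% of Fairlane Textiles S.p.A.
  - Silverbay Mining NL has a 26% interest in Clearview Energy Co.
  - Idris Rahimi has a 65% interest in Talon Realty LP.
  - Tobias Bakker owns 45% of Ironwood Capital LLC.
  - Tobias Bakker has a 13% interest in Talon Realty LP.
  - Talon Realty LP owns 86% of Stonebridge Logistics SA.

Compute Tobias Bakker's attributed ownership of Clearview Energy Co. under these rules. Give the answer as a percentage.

9.8462%

Chain via Talon Realty LP → Stonebridge Logistics SA (R2): 13% × 86% × 19% = 2.1242% of Clearview Energy Co.
Chain via Ironwood Capital LLC → Silverbay Mining NL (R2): 45% × 66% × 26% = 7.722% of Clearview Energy Co.
Aggregating (R1): 2.1242% + 7.722% = 9.8462%.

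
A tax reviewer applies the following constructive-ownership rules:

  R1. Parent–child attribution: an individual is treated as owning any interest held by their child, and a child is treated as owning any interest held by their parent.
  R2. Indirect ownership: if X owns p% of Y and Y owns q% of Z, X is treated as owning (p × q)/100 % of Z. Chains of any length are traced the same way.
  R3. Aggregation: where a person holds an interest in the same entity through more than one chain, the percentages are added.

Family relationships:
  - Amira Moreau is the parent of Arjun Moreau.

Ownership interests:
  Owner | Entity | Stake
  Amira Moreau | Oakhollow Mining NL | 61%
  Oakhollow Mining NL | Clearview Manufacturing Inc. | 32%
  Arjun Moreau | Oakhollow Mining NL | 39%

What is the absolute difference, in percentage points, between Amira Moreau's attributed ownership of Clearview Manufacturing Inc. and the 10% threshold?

By parent–child attribution (R1), Amira Moreau is treated as also owning Arjun Moreau's interest in Oakhollow Mining NL, giving 61% + 39% = 100%.
Chain via Oakhollow Mining NL (R2): 100% × 32% = 32% of Clearview Manufacturing Inc.
32% exceeds the 10% threshold by 22 percentage points.

22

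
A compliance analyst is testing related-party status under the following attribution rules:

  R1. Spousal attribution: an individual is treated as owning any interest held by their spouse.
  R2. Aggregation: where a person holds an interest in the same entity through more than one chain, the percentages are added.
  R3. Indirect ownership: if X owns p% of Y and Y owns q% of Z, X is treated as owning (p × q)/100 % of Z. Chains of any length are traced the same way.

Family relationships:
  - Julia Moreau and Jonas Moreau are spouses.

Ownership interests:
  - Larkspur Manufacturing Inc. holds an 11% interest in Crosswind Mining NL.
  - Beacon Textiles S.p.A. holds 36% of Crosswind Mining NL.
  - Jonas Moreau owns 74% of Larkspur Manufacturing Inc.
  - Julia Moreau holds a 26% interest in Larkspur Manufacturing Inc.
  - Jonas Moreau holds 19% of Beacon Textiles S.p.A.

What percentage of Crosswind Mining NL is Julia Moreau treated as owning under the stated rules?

17.84%

By spousal attribution (R1), Julia Moreau is treated as also owning Jonas Moreau's interest in Larkspur Manufacturing Inc, giving 26% + 74% = 100%.
By spousal attribution (R1), Julia Moreau is treated as owning Jonas Moreau's 19% interest in Beacon Textiles S.p.A.
Chain via Larkspur Manufacturing Inc. (R3): 100% × 11% = 11% of Crosswind Mining NL.
Chain via Beacon Textiles S.p.A. (R3): 19% × 36% = 6.84% of Crosswind Mining NL.
Aggregating (R2): 11% + 6.84% = 17.84%.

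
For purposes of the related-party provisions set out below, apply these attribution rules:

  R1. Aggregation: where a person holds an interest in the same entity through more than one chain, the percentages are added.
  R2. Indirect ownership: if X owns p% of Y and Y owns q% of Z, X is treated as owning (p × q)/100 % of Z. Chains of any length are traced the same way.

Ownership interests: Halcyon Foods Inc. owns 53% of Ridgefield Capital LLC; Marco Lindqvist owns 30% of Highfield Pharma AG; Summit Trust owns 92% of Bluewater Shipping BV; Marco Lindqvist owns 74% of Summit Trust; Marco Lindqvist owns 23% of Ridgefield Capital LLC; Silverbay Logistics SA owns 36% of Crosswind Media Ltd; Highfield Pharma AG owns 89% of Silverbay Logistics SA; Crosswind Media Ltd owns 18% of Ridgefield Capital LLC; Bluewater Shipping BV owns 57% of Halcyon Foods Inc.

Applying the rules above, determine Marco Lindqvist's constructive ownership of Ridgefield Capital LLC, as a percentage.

Chain via Highfield Pharma AG → Silverbay Logistics SA → Crosswind Media Ltd (R2): 30% × 89% × 36% × 18% = 1.73016% of Ridgefield Capital LLC.
Chain via Summit Trust → Bluewater Shipping BV → Halcyon Foods Inc. (R2): 74% × 92% × 57% × 53% = 20.566968% of Ridgefield Capital LLC.
Direct interest in Ridgefield Capital LLC: 23%.
Aggregating (R1): 1.73016% + 20.566968% + 23% = 45.297128%.

45.297128%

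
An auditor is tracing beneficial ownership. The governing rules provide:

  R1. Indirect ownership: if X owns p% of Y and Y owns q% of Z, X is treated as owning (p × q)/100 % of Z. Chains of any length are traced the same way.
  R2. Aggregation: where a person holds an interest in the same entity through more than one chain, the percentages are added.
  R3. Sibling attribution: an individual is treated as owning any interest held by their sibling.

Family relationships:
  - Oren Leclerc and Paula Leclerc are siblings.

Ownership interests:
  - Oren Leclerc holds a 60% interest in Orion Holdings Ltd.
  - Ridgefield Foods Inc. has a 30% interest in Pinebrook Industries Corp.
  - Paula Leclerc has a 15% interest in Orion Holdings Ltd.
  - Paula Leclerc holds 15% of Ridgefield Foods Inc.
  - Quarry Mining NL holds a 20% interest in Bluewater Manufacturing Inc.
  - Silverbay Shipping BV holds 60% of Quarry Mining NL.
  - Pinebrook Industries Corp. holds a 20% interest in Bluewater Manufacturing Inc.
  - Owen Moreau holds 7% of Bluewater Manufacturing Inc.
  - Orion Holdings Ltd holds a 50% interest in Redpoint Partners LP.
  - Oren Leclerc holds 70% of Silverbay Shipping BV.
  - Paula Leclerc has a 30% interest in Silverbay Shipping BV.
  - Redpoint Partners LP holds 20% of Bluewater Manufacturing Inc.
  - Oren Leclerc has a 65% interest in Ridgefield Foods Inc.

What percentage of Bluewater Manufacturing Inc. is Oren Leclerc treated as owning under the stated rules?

By sibling attribution (R3), Oren Leclerc is treated as also owning Paula Leclerc's interest in Ridgefield Foods Inc, giving 65% + 15% = 80%.
By sibling attribution (R3), Oren Leclerc is treated as also owning Paula Leclerc's interest in Silverbay Shipping BV, giving 70% + 30% = 100%.
By sibling attribution (R3), Oren Leclerc is treated as also owning Paula Leclerc's interest in Orion Holdings Ltd, giving 60% + 15% = 75%.
Chain via Ridgefield Foods Inc. → Pinebrook Industries Corp. (R1): 80% × 30% × 20% = 4.8% of Bluewater Manufacturing Inc.
Chain via Silverbay Shipping BV → Quarry Mining NL (R1): 100% × 60% × 20% = 12% of Bluewater Manufacturing Inc.
Chain via Orion Holdings Ltd → Redpoint Partners LP (R1): 75% × 50% × 20% = 7.5% of Bluewater Manufacturing Inc.
Aggregating (R2): 4.8% + 12% + 7.5% = 24.3%.

24.3%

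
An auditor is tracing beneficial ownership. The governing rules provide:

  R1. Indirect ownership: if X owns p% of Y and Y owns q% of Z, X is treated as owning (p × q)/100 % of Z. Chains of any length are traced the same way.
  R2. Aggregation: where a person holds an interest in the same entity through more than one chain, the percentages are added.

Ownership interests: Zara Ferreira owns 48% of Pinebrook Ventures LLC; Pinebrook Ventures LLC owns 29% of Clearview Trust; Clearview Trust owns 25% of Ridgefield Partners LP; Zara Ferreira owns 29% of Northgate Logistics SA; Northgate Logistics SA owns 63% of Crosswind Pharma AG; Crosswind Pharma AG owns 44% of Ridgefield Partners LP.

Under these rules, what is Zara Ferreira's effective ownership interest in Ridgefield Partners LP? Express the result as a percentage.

11.5188%

Chain via Pinebrook Ventures LLC → Clearview Trust (R1): 48% × 29% × 25% = 3.48% of Ridgefield Partners LP.
Chain via Northgate Logistics SA → Crosswind Pharma AG (R1): 29% × 63% × 44% = 8.0388% of Ridgefield Partners LP.
Aggregating (R2): 3.48% + 8.0388% = 11.5188%.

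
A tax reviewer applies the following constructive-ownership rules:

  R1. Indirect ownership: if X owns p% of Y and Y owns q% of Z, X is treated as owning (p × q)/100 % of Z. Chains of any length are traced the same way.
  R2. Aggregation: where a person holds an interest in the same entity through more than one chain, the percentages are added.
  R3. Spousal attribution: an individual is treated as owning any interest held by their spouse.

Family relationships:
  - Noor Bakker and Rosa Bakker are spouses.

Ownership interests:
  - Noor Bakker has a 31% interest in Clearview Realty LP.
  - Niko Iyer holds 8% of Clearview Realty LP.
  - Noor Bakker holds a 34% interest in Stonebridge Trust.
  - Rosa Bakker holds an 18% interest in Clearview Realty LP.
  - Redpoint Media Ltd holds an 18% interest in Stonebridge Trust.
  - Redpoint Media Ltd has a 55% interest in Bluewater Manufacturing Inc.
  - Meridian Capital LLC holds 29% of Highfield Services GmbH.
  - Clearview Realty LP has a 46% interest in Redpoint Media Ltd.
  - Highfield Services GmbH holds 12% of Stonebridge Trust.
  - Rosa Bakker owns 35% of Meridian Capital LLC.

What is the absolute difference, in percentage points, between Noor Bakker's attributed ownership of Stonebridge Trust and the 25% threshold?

By spousal attribution (R3), Noor Bakker is treated as also owning Rosa Bakker's interest in Clearview Realty LP, giving 31% + 18% = 49%.
By spousal attribution (R3), Noor Bakker is treated as owning Rosa Bakker's 35% interest in Meridian Capital LLC.
Chain via Clearview Realty LP → Redpoint Media Ltd (R1): 49% × 46% × 18% = 4.0572% of Stonebridge Trust.
Direct interest in Stonebridge Trust: 34%.
Chain via Meridian Capital LLC → Highfield Services GmbH (R1): 35% × 29% × 12% = 1.218% of Stonebridge Trust.
Aggregating (R2): 4.0572% + 34% + 1.218% = 39.2752%.
39.2752% exceeds the 25% threshold by 14.2752 percentage points.

14.2752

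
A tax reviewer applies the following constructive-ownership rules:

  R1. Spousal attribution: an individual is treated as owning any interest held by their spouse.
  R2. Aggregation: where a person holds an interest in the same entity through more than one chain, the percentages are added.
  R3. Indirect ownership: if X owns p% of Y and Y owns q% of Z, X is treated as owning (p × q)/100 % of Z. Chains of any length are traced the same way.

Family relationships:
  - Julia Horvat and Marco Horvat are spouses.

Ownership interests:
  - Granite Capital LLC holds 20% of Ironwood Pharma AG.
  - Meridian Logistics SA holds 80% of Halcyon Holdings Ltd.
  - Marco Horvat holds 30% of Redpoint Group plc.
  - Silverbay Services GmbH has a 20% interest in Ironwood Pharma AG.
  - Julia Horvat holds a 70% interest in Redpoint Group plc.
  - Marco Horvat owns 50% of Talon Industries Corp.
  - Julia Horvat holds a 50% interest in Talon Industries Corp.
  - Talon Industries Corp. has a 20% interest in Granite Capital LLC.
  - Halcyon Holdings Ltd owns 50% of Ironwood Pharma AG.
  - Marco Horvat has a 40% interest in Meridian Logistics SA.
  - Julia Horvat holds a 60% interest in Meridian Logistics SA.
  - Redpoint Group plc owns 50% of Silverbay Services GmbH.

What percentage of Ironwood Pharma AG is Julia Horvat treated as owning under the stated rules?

54%

By spousal attribution (R1), Julia Horvat is treated as also owning Marco Horvat's interest in Talon Industries Corp, giving 50% + 50% = 100%.
By spousal attribution (R1), Julia Horvat is treated as also owning Marco Horvat's interest in Meridian Logistics SA, giving 60% + 40% = 100%.
By spousal attribution (R1), Julia Horvat is treated as also owning Marco Horvat's interest in Redpoint Group plc, giving 70% + 30% = 100%.
Chain via Talon Industries Corp. → Granite Capital LLC (R3): 100% × 20% × 20% = 4% of Ironwood Pharma AG.
Chain via Meridian Logistics SA → Halcyon Holdings Ltd (R3): 100% × 80% × 50% = 40% of Ironwood Pharma AG.
Chain via Redpoint Group plc → Silverbay Services GmbH (R3): 100% × 50% × 20% = 10% of Ironwood Pharma AG.
Aggregating (R2): 4% + 40% + 10% = 54%.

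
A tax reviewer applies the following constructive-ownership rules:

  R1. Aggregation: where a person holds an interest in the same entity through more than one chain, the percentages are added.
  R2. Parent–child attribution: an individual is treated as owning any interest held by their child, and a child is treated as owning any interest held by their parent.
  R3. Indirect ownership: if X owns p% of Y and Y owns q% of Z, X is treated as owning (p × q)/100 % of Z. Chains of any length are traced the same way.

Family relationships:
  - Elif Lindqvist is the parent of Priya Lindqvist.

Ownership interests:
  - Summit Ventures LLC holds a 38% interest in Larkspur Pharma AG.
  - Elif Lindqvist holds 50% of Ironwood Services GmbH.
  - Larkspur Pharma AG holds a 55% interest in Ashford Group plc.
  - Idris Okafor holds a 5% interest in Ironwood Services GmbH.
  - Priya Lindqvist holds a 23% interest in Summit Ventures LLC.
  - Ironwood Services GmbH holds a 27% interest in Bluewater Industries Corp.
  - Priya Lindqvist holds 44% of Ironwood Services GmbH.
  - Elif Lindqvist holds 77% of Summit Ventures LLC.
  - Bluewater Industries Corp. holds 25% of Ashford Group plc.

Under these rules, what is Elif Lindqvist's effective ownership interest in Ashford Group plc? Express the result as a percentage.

By parent–child attribution (R2), Elif Lindqvist is treated as also owning Priya Lindqvist's interest in Summit Ventures LLC, giving 77% + 23% = 100%.
By parent–child attribution (R2), Elif Lindqvist is treated as also owning Priya Lindqvist's interest in Ironwood Services GmbH, giving 50% + 44% = 94%.
Chain via Summit Ventures LLC → Larkspur Pharma AG (R3): 100% × 38% × 55% = 20.9% of Ashford Group plc.
Chain via Ironwood Services GmbH → Bluewater Industries Corp. (R3): 94% × 27% × 25% = 6.345% of Ashford Group plc.
Aggregating (R1): 20.9% + 6.345% = 27.245%.

27.245%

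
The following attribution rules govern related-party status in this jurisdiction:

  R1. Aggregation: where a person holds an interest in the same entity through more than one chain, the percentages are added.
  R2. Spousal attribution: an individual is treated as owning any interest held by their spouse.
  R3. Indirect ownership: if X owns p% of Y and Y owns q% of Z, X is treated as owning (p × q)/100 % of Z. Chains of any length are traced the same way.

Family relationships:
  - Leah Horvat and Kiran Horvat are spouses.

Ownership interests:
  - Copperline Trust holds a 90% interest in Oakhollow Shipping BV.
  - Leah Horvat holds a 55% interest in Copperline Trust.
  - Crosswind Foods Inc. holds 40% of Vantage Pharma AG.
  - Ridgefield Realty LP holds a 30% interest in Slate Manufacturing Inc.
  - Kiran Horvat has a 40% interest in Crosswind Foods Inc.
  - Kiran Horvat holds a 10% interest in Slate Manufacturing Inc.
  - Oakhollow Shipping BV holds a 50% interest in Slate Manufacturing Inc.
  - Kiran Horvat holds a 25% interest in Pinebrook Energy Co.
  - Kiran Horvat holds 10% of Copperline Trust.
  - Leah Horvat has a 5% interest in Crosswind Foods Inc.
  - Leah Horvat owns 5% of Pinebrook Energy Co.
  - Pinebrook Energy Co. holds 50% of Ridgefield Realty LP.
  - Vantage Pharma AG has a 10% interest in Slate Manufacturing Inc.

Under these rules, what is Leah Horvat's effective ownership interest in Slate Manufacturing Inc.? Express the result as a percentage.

45.55%

By spousal attribution (R2), Leah Horvat is treated as also owning Kiran Horvat's interest in Crosswind Foods Inc, giving 5% + 40% = 45%.
By spousal attribution (R2), Leah Horvat is treated as also owning Kiran Horvat's interest in Copperline Trust, giving 55% + 10% = 65%.
By spousal attribution (R2), Leah Horvat is treated as also owning Kiran Horvat's interest in Pinebrook Energy Co, giving 5% + 25% = 30%.
By spousal attribution (R2), Leah Horvat is treated as owning Kiran Horvat's 10% interest in Slate Manufacturing Inc.
Chain via Crosswind Foods Inc. → Vantage Pharma AG (R3): 45% × 40% × 10% = 1.8% of Slate Manufacturing Inc.
Chain via Copperline Trust → Oakhollow Shipping BV (R3): 65% × 90% × 50% = 29.25% of Slate Manufacturing Inc.
Chain via Pinebrook Energy Co. → Ridgefield Realty LP (R3): 30% × 50% × 30% = 4.5% of Slate Manufacturing Inc.
Direct interest in Slate Manufacturing Inc: 10%.
Aggregating (R1): 1.8% + 29.25% + 4.5% + 10% = 45.55%.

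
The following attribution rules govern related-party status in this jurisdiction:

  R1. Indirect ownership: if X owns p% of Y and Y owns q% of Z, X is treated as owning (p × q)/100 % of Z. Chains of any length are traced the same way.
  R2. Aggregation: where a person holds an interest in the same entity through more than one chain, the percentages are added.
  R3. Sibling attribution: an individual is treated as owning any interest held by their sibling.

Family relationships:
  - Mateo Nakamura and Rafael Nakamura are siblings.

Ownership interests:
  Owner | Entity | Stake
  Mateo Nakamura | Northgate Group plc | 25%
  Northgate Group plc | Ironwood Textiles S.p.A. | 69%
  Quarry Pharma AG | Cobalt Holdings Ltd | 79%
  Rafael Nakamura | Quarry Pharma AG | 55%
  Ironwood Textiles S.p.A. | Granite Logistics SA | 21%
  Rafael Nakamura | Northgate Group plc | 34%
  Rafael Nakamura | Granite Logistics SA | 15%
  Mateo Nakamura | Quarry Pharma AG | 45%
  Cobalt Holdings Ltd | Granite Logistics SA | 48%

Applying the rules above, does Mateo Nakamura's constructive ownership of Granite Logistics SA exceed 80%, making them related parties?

No

By sibling attribution (R3), Mateo Nakamura is treated as also owning Rafael Nakamura's interest in Northgate Group plc, giving 25% + 34% = 59%.
By sibling attribution (R3), Mateo Nakamura is treated as also owning Rafael Nakamura's interest in Quarry Pharma AG, giving 45% + 55% = 100%.
By sibling attribution (R3), Mateo Nakamura is treated as owning Rafael Nakamura's 15% interest in Granite Logistics SA.
Chain via Northgate Group plc → Ironwood Textiles S.p.A. (R1): 59% × 69% × 21% = 8.5491% of Granite Logistics SA.
Chain via Quarry Pharma AG → Cobalt Holdings Ltd (R1): 100% × 79% × 48% = 37.92% of Granite Logistics SA.
Direct interest in Granite Logistics SA: 15%.
Aggregating (R2): 8.5491% + 37.92% + 15% = 61.4691%.
61.4691% does not exceed the 80% threshold, so Mateo is not a related party to Granite Logistics SA.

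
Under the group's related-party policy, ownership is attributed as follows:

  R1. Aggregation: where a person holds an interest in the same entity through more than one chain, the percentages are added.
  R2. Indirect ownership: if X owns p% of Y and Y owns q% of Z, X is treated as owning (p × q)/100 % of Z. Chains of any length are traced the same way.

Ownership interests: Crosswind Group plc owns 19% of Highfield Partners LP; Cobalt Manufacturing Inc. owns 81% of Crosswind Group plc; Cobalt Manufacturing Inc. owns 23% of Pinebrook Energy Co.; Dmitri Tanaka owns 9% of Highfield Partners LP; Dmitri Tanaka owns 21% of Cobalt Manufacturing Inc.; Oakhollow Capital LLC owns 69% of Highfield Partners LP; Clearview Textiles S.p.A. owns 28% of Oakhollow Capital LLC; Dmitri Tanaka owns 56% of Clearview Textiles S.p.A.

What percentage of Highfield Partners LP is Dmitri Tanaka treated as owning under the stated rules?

23.0511%

Chain via Clearview Textiles S.p.A. → Oakhollow Capital LLC (R2): 56% × 28% × 69% = 10.8192% of Highfield Partners LP.
Chain via Cobalt Manufacturing Inc. → Crosswind Group plc (R2): 21% × 81% × 19% = 3.2319% of Highfield Partners LP.
Direct interest in Highfield Partners LP: 9%.
Aggregating (R1): 10.8192% + 3.2319% + 9% = 23.0511%.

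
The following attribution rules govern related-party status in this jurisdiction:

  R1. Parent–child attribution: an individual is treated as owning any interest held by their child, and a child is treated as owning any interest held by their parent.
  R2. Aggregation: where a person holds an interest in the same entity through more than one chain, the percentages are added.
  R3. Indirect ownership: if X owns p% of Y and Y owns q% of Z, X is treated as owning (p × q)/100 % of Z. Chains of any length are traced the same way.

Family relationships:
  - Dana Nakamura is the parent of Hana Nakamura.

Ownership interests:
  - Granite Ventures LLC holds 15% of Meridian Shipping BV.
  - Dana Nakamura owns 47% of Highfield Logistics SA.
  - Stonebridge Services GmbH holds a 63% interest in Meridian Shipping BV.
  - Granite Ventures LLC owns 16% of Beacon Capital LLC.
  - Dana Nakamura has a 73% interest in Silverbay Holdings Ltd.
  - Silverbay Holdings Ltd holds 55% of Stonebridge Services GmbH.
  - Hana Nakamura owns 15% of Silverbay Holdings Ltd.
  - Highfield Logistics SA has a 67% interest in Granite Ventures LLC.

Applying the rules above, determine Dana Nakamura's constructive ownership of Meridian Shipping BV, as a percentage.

35.2155%

By parent–child attribution (R1), Dana Nakamura is treated as also owning Hana Nakamura's interest in Silverbay Holdings Ltd, giving 73% + 15% = 88%.
Chain via Silverbay Holdings Ltd → Stonebridge Services GmbH (R3): 88% × 55% × 63% = 30.492% of Meridian Shipping BV.
Chain via Highfield Logistics SA → Granite Ventures LLC (R3): 47% × 67% × 15% = 4.7235% of Meridian Shipping BV.
Aggregating (R2): 30.492% + 4.7235% = 35.2155%.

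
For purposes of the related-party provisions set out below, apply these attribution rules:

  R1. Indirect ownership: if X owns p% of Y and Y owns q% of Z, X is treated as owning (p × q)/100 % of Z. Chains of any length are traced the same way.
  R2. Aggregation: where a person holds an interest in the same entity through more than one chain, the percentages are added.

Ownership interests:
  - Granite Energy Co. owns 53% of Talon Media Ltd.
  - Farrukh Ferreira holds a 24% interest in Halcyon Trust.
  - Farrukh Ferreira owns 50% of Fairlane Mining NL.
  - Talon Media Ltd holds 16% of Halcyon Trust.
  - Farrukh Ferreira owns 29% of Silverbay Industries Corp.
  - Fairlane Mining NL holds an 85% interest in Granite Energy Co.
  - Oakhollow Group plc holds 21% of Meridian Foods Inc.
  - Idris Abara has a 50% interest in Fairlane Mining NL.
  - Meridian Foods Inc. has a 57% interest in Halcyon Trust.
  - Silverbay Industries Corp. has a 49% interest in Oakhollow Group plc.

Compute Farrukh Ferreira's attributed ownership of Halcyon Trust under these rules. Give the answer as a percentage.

Chain via Fairlane Mining NL → Granite Energy Co. → Talon Media Ltd (R1): 50% × 85% × 53% × 16% = 3.604% of Halcyon Trust.
Chain via Silverbay Industries Corp. → Oakhollow Group plc → Meridian Foods Inc. (R1): 29% × 49% × 21% × 57% = 1.700937% of Halcyon Trust.
Direct interest in Halcyon Trust: 24%.
Aggregating (R2): 3.604% + 1.700937% + 24% = 29.304937%.

29.304937%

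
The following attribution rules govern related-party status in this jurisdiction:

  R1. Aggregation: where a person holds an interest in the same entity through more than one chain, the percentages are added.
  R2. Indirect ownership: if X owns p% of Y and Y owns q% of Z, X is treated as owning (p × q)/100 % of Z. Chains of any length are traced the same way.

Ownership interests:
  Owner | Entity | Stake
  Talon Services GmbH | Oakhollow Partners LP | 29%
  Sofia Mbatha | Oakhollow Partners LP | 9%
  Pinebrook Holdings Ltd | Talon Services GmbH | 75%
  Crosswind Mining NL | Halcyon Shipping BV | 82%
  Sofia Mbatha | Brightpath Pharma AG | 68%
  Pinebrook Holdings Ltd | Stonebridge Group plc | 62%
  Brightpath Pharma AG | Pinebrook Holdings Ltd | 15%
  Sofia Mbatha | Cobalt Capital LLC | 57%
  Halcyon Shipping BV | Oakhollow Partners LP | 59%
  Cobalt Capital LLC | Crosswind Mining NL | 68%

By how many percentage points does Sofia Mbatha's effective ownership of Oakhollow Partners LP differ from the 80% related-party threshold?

Chain via Brightpath Pharma AG → Pinebrook Holdings Ltd → Talon Services GmbH (R2): 68% × 15% × 75% × 29% = 2.2185% of Oakhollow Partners LP.
Chain via Cobalt Capital LLC → Crosswind Mining NL → Halcyon Shipping BV (R2): 57% × 68% × 82% × 59% = 18.752088% of Oakhollow Partners LP.
Direct interest in Oakhollow Partners LP: 9%.
Aggregating (R1): 2.2185% + 18.752088% + 9% = 29.970588%.
29.970588% falls short of the 80% threshold by 50.029412 percentage points.

50.029412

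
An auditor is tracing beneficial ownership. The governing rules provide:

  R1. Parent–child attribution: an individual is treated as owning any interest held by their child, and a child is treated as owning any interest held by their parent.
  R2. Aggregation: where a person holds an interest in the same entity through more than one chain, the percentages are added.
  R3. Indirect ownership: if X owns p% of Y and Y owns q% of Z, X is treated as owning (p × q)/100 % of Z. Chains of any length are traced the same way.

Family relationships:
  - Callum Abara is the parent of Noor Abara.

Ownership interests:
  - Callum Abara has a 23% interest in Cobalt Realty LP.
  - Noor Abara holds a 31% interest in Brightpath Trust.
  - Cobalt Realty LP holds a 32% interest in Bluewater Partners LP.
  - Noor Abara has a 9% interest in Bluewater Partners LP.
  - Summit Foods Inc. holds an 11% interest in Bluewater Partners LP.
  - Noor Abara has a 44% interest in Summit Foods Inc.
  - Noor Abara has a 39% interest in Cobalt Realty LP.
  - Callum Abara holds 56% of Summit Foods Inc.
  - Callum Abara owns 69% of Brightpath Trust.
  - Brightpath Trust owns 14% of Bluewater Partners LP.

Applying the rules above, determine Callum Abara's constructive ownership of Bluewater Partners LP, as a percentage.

53.84%

By parent–child attribution (R1), Callum Abara is treated as also owning Noor Abara's interest in Summit Foods Inc, giving 56% + 44% = 100%.
By parent–child attribution (R1), Callum Abara is treated as also owning Noor Abara's interest in Brightpath Trust, giving 69% + 31% = 100%.
By parent–child attribution (R1), Callum Abara is treated as also owning Noor Abara's interest in Cobalt Realty LP, giving 23% + 39% = 62%.
By parent–child attribution (R1), Callum Abara is treated as owning Noor Abara's 9% interest in Bluewater Partners LP.
Chain via Summit Foods Inc. (R3): 100% × 11% = 11% of Bluewater Partners LP.
Chain via Brightpath Trust (R3): 100% × 14% = 14% of Bluewater Partners LP.
Chain via Cobalt Realty LP (R3): 62% × 32% = 19.84% of Bluewater Partners LP.
Direct interest in Bluewater Partners LP: 9%.
Aggregating (R2): 11% + 14% + 19.84% + 9% = 53.84%.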